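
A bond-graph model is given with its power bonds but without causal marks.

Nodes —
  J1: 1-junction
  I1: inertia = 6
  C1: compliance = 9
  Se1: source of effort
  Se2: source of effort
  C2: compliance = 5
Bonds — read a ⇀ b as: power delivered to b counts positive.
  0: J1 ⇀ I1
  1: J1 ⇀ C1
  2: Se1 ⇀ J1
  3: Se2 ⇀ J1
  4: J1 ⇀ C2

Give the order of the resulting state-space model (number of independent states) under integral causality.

b2 stroke→J1  (Se1 (Se) sets effort on bond)
b3 stroke→J1  (Se2 fixes effort; stroke away)
b0 stroke→I1  (I1: I, integral causality)
b1 stroke→J1  (1-jn J1 has f-setter on 0)
b4 stroke→J1  (common-f at J1 fixed by 0)

3  (C1, C2, I1 all integral)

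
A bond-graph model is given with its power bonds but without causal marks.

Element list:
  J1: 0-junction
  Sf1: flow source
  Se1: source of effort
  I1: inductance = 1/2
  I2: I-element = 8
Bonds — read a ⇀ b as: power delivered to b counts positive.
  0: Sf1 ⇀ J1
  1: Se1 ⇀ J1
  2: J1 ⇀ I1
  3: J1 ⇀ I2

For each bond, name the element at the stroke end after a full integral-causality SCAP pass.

β0 →Sf1  (source Sf1 imposes f)
β1 →J1  (Se1 (Se) sets effort on bond)
β2 →I1  (common-e at J1 fixed by 1)
β3 →I2  (common-e at J1 fixed by 1)

bond 0 |Sf1
bond 1 |J1
bond 2 |I1
bond 3 |I2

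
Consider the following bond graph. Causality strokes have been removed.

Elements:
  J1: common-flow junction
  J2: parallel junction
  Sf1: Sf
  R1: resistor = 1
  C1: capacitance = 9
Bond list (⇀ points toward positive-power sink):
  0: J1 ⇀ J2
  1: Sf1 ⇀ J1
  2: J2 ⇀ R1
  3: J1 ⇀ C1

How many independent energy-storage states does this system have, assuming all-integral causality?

1  (C1 all integral)

b1 stroke→Sf1  (Sf1 fixes flow; stroke at Sf1)
b0 stroke→J1  (1-jn J1 has f-setter on 1)
b3 stroke→J1  (common-f at J1 fixed by 1)
b2 stroke→J2  (closing 0-jn rule on J2)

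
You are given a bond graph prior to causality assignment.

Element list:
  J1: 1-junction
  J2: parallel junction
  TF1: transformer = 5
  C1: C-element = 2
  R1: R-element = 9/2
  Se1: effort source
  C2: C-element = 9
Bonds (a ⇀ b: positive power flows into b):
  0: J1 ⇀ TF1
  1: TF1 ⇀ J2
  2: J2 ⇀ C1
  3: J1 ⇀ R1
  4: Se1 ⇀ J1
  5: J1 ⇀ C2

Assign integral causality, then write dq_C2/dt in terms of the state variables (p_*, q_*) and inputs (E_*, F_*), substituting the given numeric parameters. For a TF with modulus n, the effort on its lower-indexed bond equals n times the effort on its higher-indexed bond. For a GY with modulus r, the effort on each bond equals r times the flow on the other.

dq_C2/dt = 2*E_Se1/9 - 5*q_C1/9 - 2*q_C2/81

bond 4 |J1  (Se1 fixes effort; stroke away)
bond 2 |J2  (C1 integral (e out))
bond 1 |TF1  (J2 effort already set via bond 2)
bond 0 |J1  (TF TF1: opposite of bond 1)
bond 5 |J1  (C2 outputs effort q/C2)
bond 3 |R1  (closing 1-jn rule on J1)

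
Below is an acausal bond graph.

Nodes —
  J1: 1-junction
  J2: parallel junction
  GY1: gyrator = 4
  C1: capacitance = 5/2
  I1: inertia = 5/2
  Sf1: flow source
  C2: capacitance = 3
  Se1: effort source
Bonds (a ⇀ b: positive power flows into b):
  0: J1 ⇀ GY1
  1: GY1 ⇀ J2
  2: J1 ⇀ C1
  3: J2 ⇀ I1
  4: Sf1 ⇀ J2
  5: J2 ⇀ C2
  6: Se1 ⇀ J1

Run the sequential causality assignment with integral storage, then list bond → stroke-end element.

b4 |Sf1  (Sf1: flow source, stroke at near end)
b6 |J1  (source Se1 imposes e)
b2 |J1  (C1 outputs effort q/C1)
b0 |GY1  (closing 1-jn rule on J1)
b1 |GY1  (GY GY1: same side as bond 0)
b3 |I1  (I1: I, integral causality)
b5 |J2  (closing 0-jn rule on J2)

β0 |GY1
β1 |GY1
β2 |J1
β3 |I1
β4 |Sf1
β5 |J2
β6 |J1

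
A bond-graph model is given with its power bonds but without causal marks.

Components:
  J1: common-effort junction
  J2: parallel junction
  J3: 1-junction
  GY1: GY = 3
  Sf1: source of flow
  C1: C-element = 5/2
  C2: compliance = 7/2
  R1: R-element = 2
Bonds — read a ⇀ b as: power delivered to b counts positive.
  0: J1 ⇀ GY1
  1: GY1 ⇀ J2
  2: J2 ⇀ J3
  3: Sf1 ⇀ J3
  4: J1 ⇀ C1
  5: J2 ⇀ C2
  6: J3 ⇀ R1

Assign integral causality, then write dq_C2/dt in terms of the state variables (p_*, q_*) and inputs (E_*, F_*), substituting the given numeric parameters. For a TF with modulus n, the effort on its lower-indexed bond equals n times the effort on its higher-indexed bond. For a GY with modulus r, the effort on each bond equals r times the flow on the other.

b3 →Sf1  (source Sf1 imposes f)
b2 →J3  (common-f at J3 fixed by 3)
b6 →J3  (1-jn J3 has f-setter on 3)
b4 →J1  (prefer integral on C1)
b0 →GY1  (J1: bond 4 brought effort, rest push out)
b1 →GY1  (through GY1, causality inverts; strokes same side of GY1)
b5 →J2  (J2 needs exactly one e-in)

dq_C2/dt = -F_Sf1 + 2*q_C1/15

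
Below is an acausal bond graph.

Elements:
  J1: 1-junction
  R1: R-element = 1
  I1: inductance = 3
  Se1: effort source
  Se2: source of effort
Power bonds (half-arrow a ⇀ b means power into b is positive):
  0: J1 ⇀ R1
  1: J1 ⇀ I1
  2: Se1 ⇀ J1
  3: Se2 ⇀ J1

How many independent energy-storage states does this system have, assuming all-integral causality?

1  (I1 all integral)

#2 stroke at J1  (Se1: effort source, stroke at far end)
#3 stroke at J1  (Se2 (Se) sets effort on bond)
#1 stroke at I1  (I1: I, integral causality)
#0 stroke at J1  (J1 flow already set via bond 1)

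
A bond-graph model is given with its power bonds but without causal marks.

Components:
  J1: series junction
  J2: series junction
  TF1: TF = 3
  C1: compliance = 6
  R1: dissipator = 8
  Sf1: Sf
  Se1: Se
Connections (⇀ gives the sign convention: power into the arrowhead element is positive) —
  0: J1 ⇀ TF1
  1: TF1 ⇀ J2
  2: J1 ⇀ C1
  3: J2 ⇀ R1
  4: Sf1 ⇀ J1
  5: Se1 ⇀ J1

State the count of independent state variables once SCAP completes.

β4 |Sf1  (source Sf1 imposes f)
β5 |J1  (Se1 (Se) sets effort on bond)
β0 |J1  (J1 flow already set via bond 4)
β2 |J1  (J1 flow already set via bond 4)
β1 |TF1  (TF1 one-in-one-out from 0)
β3 |J2  (J2: bond 1 brought flow, rest push out)

1  (C1 all integral)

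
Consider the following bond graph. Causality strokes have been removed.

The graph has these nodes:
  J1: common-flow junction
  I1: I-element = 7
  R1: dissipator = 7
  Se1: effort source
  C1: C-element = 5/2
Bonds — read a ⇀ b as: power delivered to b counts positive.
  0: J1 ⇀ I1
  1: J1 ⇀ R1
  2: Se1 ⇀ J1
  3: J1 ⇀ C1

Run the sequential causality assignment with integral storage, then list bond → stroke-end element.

β0 →I1
β1 →J1
β2 →J1
β3 →J1

#2 stroke at J1  (Se1 (Se) sets effort on bond)
#0 stroke at I1  (I1 integral (f out))
#1 stroke at J1  (J1: bond 0 brought flow, rest push out)
#3 stroke at J1  (common-f at J1 fixed by 0)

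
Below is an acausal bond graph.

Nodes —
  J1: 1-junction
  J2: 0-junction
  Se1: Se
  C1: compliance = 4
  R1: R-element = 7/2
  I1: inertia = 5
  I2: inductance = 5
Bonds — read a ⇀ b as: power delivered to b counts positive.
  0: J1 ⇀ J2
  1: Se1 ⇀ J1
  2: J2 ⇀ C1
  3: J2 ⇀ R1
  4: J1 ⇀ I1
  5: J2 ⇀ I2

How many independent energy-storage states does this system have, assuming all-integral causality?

3  (C1, I1, I2 all integral)

β1 stroke at J1  (Se1: effort source, stroke at far end)
β2 stroke at J2  (prefer integral on C1)
β0 stroke at J1  (J2 effort already set via bond 2)
β3 stroke at R1  (J2: bond 2 brought effort, rest push out)
β5 stroke at I2  (J2: bond 2 brought effort, rest push out)
β4 stroke at I1  (J1: last free bond brings flow in)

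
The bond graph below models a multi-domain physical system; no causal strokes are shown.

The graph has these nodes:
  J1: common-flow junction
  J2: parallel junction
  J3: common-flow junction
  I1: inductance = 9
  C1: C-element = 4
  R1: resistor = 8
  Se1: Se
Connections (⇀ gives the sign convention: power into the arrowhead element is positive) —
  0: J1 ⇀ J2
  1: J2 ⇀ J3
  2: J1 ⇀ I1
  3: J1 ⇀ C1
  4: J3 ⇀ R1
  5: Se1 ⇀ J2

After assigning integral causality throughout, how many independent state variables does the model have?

2  (C1, I1 all integral)

β5 stroke at J2  (Se1: effort source, stroke at far end)
β0 stroke at J1  (0-jn J2 has e-setter on 5)
β1 stroke at J3  (common-e at J2 fixed by 5)
β4 stroke at R1  (J3: last free bond brings flow in)
β2 stroke at I1  (prefer integral on I1)
β3 stroke at J1  (1-jn J1 has f-setter on 2)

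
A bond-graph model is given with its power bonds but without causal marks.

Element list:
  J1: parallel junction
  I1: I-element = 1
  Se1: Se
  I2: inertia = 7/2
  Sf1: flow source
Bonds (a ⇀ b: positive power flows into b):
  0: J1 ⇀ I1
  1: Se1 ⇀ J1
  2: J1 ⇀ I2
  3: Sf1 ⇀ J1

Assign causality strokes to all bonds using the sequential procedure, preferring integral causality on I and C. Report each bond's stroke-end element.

b1 stroke at J1  (source Se1 imposes e)
b3 stroke at Sf1  (Sf1 fixes flow; stroke at Sf1)
b0 stroke at I1  (common-e at J1 fixed by 1)
b2 stroke at I2  (J1 effort already set via bond 1)

β0 stroke→I1
β1 stroke→J1
β2 stroke→I2
β3 stroke→Sf1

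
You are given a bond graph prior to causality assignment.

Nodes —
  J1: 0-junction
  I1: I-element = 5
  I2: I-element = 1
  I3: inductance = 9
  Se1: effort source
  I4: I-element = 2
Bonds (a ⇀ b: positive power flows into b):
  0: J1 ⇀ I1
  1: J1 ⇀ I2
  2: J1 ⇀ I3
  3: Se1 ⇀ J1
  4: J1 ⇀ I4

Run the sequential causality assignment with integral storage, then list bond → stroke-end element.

bond 3 |J1  (source Se1 imposes e)
bond 0 |I1  (common-e at J1 fixed by 3)
bond 1 |I2  (0-jn J1 has e-setter on 3)
bond 2 |I3  (0-jn J1 has e-setter on 3)
bond 4 |I4  (J1: bond 3 brought effort, rest push out)

b0 stroke→I1
b1 stroke→I2
b2 stroke→I3
b3 stroke→J1
b4 stroke→I4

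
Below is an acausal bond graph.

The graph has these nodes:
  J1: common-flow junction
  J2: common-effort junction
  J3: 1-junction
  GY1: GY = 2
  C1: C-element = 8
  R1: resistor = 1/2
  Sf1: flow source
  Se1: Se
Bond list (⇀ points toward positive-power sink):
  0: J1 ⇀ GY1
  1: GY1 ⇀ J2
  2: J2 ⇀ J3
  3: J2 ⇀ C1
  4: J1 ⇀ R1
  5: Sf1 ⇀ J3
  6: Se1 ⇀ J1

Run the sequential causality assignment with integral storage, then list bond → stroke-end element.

b0 |GY1
b1 |GY1
b2 |J3
b3 |J2
b4 |J1
b5 |Sf1
b6 |J1

bond 5 stroke→Sf1  (Sf1: flow source, stroke at near end)
bond 6 stroke→J1  (source Se1 imposes e)
bond 2 stroke→J3  (J3: bond 5 brought flow, rest push out)
bond 3 stroke→J2  (C1: C, integral causality)
bond 1 stroke→GY1  (J2 effort already set via bond 3)
bond 0 stroke→GY1  (through GY1, causality inverts; strokes same side of GY1)
bond 4 stroke→J1  (common-f at J1 fixed by 0)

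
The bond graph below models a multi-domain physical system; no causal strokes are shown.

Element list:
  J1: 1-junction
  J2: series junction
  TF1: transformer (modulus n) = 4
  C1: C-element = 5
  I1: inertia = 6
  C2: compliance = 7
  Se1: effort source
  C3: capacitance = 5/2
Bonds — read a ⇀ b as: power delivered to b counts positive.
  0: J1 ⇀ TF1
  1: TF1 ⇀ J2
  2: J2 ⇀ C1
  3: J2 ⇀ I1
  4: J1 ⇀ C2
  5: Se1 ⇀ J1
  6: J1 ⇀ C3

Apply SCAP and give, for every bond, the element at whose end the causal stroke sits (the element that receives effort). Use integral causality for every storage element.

#0 stroke at TF1
#1 stroke at J2
#2 stroke at J2
#3 stroke at I1
#4 stroke at J1
#5 stroke at J1
#6 stroke at J1

bond 5 →J1  (source Se1 imposes e)
bond 2 →J2  (prefer integral on C1)
bond 3 →I1  (prefer integral on I1)
bond 1 →J2  (J2: bond 3 brought flow, rest push out)
bond 0 →TF1  (TF1: transformer flips bond 1)
bond 4 →J1  (common-f at J1 fixed by 0)
bond 6 →J1  (1-jn J1 has f-setter on 0)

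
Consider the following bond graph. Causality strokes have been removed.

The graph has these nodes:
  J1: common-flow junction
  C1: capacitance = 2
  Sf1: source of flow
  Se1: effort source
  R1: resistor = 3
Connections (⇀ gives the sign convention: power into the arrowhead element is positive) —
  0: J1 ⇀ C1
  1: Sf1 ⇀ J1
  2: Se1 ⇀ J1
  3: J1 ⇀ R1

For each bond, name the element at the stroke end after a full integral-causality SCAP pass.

b1 stroke→Sf1  (Sf1 fixes flow; stroke at Sf1)
b2 stroke→J1  (Se1: effort source, stroke at far end)
b0 stroke→J1  (1-jn J1 has f-setter on 1)
b3 stroke→J1  (common-f at J1 fixed by 1)

b0 |J1
b1 |Sf1
b2 |J1
b3 |J1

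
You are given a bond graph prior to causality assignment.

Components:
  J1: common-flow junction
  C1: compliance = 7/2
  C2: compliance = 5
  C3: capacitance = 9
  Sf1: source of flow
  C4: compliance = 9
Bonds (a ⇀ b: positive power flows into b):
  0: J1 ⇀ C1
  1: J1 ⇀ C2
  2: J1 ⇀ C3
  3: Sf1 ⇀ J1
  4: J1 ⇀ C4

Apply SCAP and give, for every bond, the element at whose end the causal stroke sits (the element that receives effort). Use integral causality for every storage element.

#0 →J1
#1 →J1
#2 →J1
#3 →Sf1
#4 →J1

#3 →Sf1  (Sf1 (Sf) sets flow on bond)
#0 →J1  (J1: bond 3 brought flow, rest push out)
#1 →J1  (common-f at J1 fixed by 3)
#2 →J1  (1-jn J1 has f-setter on 3)
#4 →J1  (J1: bond 3 brought flow, rest push out)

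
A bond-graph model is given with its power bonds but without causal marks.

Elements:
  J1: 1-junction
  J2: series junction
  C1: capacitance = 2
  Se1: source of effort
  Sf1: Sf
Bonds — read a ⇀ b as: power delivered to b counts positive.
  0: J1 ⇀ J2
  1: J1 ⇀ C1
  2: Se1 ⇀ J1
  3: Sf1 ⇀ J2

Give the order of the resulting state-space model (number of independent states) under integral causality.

1  (C1 all integral)

b2 →J1  (Se1: effort source, stroke at far end)
b3 →Sf1  (Sf1: flow source, stroke at near end)
b0 →J2  (common-f at J2 fixed by 3)
b1 →J1  (J1 flow already set via bond 0)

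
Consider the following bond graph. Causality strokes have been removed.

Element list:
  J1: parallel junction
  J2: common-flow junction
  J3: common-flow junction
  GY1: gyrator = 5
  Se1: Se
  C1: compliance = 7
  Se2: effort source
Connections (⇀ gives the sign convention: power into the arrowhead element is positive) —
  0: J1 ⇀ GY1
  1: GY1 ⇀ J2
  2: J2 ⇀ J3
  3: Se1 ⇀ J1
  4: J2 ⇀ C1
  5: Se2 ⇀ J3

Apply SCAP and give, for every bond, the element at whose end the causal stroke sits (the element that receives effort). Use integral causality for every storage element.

bond 3 →J1  (Se1 fixes effort; stroke away)
bond 5 →J3  (Se2 (Se) sets effort on bond)
bond 0 →GY1  (J1 effort already set via bond 3)
bond 2 →J2  (closing 1-jn rule on J3)
bond 1 →GY1  (GY1 both-in/both-out from 0)
bond 4 →J2  (J2 flow already set via bond 1)

β0 |GY1
β1 |GY1
β2 |J2
β3 |J1
β4 |J2
β5 |J3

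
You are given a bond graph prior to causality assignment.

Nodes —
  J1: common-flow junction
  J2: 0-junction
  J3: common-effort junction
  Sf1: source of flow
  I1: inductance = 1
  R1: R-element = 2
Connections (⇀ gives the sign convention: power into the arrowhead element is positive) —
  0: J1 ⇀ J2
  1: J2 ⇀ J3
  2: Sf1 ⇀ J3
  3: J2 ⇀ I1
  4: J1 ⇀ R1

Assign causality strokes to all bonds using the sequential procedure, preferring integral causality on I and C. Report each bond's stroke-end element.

#0 stroke at J2
#1 stroke at J3
#2 stroke at Sf1
#3 stroke at I1
#4 stroke at J1

β2 |Sf1  (Sf1 fixes flow; stroke at Sf1)
β1 |J3  (closing 0-jn rule on J3)
β3 |I1  (prefer integral on I1)
β0 |J2  (only one effort-in slot at J2)
β4 |J1  (common-f at J1 fixed by 0)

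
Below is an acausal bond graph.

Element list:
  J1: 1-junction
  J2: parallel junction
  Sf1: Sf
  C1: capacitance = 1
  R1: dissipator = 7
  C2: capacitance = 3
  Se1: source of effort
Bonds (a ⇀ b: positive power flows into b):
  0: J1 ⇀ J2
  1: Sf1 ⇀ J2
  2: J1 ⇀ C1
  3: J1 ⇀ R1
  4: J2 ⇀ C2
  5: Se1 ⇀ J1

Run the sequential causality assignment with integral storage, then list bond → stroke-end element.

b0 stroke at J1
b1 stroke at Sf1
b2 stroke at J1
b3 stroke at R1
b4 stroke at J2
b5 stroke at J1

bond 1 stroke at Sf1  (Sf1 (Sf) sets flow on bond)
bond 5 stroke at J1  (source Se1 imposes e)
bond 2 stroke at J1  (C1 outputs effort q/C1)
bond 4 stroke at J2  (C2 outputs effort q/C2)
bond 0 stroke at J1  (common-e at J2 fixed by 4)
bond 3 stroke at R1  (only one flow-in slot at J1)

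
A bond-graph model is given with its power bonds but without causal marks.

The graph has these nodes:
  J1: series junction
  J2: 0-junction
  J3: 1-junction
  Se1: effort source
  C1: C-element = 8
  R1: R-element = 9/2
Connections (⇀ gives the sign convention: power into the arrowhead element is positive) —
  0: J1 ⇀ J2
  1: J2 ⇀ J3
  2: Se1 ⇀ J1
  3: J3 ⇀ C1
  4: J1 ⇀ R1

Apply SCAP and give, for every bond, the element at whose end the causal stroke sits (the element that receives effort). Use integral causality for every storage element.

#0 |J1
#1 |J2
#2 |J1
#3 |J3
#4 |R1

b2 |J1  (Se1 (Se) sets effort on bond)
b3 |J3  (C1: C, integral causality)
b1 |J2  (only one flow-in slot at J3)
b0 |J1  (common-e at J2 fixed by 1)
b4 |R1  (J1: last free bond brings flow in)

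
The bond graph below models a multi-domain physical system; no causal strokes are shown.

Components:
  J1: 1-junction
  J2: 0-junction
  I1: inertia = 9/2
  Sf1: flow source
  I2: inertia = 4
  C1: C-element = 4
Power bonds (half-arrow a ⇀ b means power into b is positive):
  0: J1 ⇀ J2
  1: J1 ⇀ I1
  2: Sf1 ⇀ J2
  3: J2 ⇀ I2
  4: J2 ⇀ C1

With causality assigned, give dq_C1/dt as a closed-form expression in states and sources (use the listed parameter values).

β2 |Sf1  (Sf1 (Sf) sets flow on bond)
β1 |I1  (I1: I, integral causality)
β0 |J1  (1-jn J1 has f-setter on 1)
β3 |I2  (prefer integral on I2)
β4 |J2  (J2 needs exactly one e-in)

dq_C1/dt = F_Sf1 + 2*p_I1/9 - p_I2/4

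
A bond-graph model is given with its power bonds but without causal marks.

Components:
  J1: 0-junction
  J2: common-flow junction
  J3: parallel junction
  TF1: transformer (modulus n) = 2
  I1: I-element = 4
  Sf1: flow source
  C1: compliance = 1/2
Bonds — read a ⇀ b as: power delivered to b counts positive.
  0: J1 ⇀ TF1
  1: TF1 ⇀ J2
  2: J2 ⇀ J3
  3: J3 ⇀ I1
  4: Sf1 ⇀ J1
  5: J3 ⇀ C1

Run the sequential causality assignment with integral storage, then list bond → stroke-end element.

b4 stroke→Sf1  (Sf1 (Sf) sets flow on bond)
b0 stroke→J1  (only one effort-in slot at J1)
b1 stroke→TF1  (TF1 one-in-one-out from 0)
b2 stroke→J2  (common-f at J2 fixed by 1)
b3 stroke→I1  (I1 outputs flow p/I1)
b5 stroke→J3  (closing 0-jn rule on J3)

#0 |J1
#1 |TF1
#2 |J2
#3 |I1
#4 |Sf1
#5 |J3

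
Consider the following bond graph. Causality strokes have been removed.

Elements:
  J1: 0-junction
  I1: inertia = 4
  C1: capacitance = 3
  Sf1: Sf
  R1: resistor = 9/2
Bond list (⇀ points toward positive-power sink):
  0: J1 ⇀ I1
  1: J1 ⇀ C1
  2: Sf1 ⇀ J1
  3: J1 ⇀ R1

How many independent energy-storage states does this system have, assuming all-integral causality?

β2 stroke→Sf1  (source Sf1 imposes f)
β0 stroke→I1  (I1: I, integral causality)
β1 stroke→J1  (C1 integral (e out))
β3 stroke→R1  (J1 effort already set via bond 1)

2  (C1, I1 all integral)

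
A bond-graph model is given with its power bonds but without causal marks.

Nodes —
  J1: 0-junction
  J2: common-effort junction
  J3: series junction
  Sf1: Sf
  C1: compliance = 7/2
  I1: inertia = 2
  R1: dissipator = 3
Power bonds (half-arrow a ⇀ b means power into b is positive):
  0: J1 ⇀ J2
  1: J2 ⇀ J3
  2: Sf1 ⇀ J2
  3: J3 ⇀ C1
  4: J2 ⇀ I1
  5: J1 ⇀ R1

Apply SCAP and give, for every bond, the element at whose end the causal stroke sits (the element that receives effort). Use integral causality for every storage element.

b0 →J1
b1 →J2
b2 →Sf1
b3 →J3
b4 →I1
b5 →R1

#2 →Sf1  (Sf1 fixes flow; stroke at Sf1)
#3 →J3  (C1 outputs effort q/C1)
#1 →J2  (closing 1-jn rule on J3)
#0 →J1  (common-e at J2 fixed by 1)
#4 →I1  (0-jn J2 has e-setter on 1)
#5 →R1  (J1: bond 0 brought effort, rest push out)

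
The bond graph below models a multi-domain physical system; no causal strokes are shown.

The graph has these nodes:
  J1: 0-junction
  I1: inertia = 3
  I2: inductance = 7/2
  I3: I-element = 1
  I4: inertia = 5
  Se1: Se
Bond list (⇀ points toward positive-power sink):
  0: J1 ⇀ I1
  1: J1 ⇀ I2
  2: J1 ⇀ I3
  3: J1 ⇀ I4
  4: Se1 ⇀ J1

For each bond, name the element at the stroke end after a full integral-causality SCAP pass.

#4 stroke at J1  (Se1: effort source, stroke at far end)
#0 stroke at I1  (0-jn J1 has e-setter on 4)
#1 stroke at I2  (J1: bond 4 brought effort, rest push out)
#2 stroke at I3  (J1: bond 4 brought effort, rest push out)
#3 stroke at I4  (J1 effort already set via bond 4)

bond 0 →I1
bond 1 →I2
bond 2 →I3
bond 3 →I4
bond 4 →J1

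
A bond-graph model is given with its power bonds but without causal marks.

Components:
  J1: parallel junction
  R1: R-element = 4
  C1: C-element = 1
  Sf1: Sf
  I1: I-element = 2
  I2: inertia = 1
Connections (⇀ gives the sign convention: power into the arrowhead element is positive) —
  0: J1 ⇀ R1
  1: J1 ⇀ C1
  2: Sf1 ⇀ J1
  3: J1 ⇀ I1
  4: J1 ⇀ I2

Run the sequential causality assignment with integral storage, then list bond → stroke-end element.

#0 |R1
#1 |J1
#2 |Sf1
#3 |I1
#4 |I2

#2 →Sf1  (Sf1 fixes flow; stroke at Sf1)
#1 →J1  (C1: C, integral causality)
#0 →R1  (J1 effort already set via bond 1)
#3 →I1  (J1: bond 1 brought effort, rest push out)
#4 →I2  (J1 effort already set via bond 1)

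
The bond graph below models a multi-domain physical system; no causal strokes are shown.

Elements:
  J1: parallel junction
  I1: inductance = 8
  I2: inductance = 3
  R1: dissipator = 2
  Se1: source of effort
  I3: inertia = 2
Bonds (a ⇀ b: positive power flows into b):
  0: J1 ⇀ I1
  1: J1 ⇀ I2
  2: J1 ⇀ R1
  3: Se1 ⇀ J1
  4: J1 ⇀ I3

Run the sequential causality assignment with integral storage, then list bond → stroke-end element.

bond 0 stroke at I1
bond 1 stroke at I2
bond 2 stroke at R1
bond 3 stroke at J1
bond 4 stroke at I3

b3 stroke at J1  (Se1 (Se) sets effort on bond)
b0 stroke at I1  (0-jn J1 has e-setter on 3)
b1 stroke at I2  (common-e at J1 fixed by 3)
b2 stroke at R1  (0-jn J1 has e-setter on 3)
b4 stroke at I3  (J1 effort already set via bond 3)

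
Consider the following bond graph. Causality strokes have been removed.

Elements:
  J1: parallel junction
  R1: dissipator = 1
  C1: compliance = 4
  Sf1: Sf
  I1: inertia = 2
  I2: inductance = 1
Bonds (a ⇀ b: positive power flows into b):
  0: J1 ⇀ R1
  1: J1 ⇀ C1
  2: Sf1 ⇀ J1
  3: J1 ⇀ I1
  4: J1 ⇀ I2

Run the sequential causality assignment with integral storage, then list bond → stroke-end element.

bond 0 →R1
bond 1 →J1
bond 2 →Sf1
bond 3 →I1
bond 4 →I2

b2 |Sf1  (Sf1: flow source, stroke at near end)
b1 |J1  (C1 integral (e out))
b0 |R1  (J1: bond 1 brought effort, rest push out)
b3 |I1  (J1: bond 1 brought effort, rest push out)
b4 |I2  (J1: bond 1 brought effort, rest push out)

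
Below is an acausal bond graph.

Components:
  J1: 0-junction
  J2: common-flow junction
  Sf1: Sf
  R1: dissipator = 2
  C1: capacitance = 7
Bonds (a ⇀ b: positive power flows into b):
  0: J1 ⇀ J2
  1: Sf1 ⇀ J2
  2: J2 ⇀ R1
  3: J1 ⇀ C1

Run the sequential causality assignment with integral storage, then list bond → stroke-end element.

bond 1 stroke at Sf1  (Sf1 fixes flow; stroke at Sf1)
bond 0 stroke at J2  (J2 flow already set via bond 1)
bond 2 stroke at J2  (J2: bond 1 brought flow, rest push out)
bond 3 stroke at J1  (only one effort-in slot at J1)

b0 →J2
b1 →Sf1
b2 →J2
b3 →J1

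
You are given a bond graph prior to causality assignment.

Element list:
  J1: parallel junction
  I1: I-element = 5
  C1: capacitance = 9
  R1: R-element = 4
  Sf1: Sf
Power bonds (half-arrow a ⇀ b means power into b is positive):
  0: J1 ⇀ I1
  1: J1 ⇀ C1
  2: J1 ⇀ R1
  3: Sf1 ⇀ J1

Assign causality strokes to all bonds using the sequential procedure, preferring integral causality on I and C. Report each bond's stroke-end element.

b0 |I1
b1 |J1
b2 |R1
b3 |Sf1

b3 →Sf1  (Sf1 (Sf) sets flow on bond)
b0 →I1  (I1 outputs flow p/I1)
b1 →J1  (C1: C, integral causality)
b2 →R1  (J1: bond 1 brought effort, rest push out)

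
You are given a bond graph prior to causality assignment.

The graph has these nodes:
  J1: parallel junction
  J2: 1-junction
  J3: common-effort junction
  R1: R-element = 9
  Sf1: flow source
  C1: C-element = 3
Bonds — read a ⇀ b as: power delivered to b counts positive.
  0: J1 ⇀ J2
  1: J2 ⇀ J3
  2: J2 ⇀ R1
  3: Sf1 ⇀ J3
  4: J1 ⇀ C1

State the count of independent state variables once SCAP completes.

1  (C1 all integral)

#3 stroke→Sf1  (Sf1 (Sf) sets flow on bond)
#1 stroke→J3  (J3: last free bond brings effort in)
#0 stroke→J2  (J2: bond 1 brought flow, rest push out)
#2 stroke→J2  (1-jn J2 has f-setter on 1)
#4 stroke→J1  (closing 0-jn rule on J1)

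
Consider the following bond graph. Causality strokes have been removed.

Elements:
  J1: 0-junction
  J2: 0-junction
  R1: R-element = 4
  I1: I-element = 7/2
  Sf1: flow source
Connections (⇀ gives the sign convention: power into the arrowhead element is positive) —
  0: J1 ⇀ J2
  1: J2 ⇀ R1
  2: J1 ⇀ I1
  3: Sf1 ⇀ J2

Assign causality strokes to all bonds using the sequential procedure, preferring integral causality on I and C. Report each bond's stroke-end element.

#3 stroke→Sf1  (Sf1 (Sf) sets flow on bond)
#2 stroke→I1  (I1: I, integral causality)
#0 stroke→J1  (J1 needs exactly one e-in)
#1 stroke→J2  (closing 0-jn rule on J2)

#0 |J1
#1 |J2
#2 |I1
#3 |Sf1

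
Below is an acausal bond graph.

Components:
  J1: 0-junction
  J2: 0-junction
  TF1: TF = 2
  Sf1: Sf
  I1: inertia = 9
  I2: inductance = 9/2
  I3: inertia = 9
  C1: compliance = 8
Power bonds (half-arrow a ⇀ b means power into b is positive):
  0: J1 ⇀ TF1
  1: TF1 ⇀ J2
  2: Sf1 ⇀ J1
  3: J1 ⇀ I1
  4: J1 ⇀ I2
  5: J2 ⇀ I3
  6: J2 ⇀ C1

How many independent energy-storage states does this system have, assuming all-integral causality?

β2 |Sf1  (source Sf1 imposes f)
β3 |I1  (prefer integral on I1)
β4 |I2  (I2: I, integral causality)
β0 |J1  (closing 0-jn rule on J1)
β1 |TF1  (TF TF1: opposite of bond 0)
β5 |I3  (I3: I, integral causality)
β6 |J2  (J2 needs exactly one e-in)

4  (C1, I1, I2, I3 all integral)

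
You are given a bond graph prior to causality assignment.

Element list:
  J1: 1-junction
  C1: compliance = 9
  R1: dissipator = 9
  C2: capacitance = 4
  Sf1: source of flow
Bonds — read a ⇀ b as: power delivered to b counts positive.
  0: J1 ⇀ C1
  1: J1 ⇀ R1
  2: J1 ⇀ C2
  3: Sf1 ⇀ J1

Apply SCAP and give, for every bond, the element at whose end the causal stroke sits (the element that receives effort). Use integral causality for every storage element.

β0 stroke at J1
β1 stroke at J1
β2 stroke at J1
β3 stroke at Sf1

β3 stroke→Sf1  (Sf1: flow source, stroke at near end)
β0 stroke→J1  (1-jn J1 has f-setter on 3)
β1 stroke→J1  (J1 flow already set via bond 3)
β2 stroke→J1  (J1: bond 3 brought flow, rest push out)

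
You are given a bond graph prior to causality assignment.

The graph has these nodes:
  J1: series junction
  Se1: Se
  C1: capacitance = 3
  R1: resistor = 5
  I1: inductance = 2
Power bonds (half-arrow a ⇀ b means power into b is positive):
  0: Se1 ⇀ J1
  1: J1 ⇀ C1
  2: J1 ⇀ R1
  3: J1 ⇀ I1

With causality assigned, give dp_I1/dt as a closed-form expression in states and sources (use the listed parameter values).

dp_I1/dt = E_Se1 - 5*p_I1/2 - q_C1/3

bond 0 stroke→J1  (Se1: effort source, stroke at far end)
bond 1 stroke→J1  (C1 integral (e out))
bond 3 stroke→I1  (prefer integral on I1)
bond 2 stroke→J1  (J1: bond 3 brought flow, rest push out)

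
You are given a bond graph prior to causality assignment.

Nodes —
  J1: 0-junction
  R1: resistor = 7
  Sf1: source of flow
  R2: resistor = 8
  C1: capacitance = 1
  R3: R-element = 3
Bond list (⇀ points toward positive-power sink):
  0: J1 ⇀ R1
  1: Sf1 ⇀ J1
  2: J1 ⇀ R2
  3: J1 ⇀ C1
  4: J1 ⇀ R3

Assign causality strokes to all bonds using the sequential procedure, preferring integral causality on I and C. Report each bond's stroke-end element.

bond 1 stroke at Sf1  (Sf1: flow source, stroke at near end)
bond 3 stroke at J1  (C1 outputs effort q/C1)
bond 0 stroke at R1  (common-e at J1 fixed by 3)
bond 2 stroke at R2  (0-jn J1 has e-setter on 3)
bond 4 stroke at R3  (0-jn J1 has e-setter on 3)

β0 stroke at R1
β1 stroke at Sf1
β2 stroke at R2
β3 stroke at J1
β4 stroke at R3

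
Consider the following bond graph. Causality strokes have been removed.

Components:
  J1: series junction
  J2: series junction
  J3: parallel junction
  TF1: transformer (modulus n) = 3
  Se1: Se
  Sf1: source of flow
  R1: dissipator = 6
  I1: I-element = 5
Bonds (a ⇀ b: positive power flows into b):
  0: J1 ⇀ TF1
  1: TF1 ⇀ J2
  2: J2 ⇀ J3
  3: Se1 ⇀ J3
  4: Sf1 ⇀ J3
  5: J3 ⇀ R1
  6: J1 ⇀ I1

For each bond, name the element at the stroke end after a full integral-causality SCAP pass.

#3 →J3  (Se1 (Se) sets effort on bond)
#4 →Sf1  (Sf1: flow source, stroke at near end)
#2 →J2  (J3 effort already set via bond 3)
#5 →R1  (0-jn J3 has e-setter on 3)
#1 →TF1  (J2 needs exactly one f-in)
#0 →J1  (TF TF1: opposite of bond 1)
#6 →I1  (J1: last free bond brings flow in)

#0 →J1
#1 →TF1
#2 →J2
#3 →J3
#4 →Sf1
#5 →R1
#6 →I1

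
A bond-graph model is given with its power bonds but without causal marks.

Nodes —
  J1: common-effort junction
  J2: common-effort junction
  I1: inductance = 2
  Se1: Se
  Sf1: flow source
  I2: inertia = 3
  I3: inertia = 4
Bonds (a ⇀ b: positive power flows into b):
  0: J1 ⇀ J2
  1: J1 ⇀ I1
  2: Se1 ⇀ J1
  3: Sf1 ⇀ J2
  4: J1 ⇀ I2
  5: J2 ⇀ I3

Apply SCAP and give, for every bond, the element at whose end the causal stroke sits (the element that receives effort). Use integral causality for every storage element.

#2 stroke at J1  (Se1: effort source, stroke at far end)
#3 stroke at Sf1  (Sf1 fixes flow; stroke at Sf1)
#0 stroke at J2  (J1: bond 2 brought effort, rest push out)
#1 stroke at I1  (J1: bond 2 brought effort, rest push out)
#4 stroke at I2  (J1 effort already set via bond 2)
#5 stroke at I3  (J2: bond 0 brought effort, rest push out)

bond 0 stroke at J2
bond 1 stroke at I1
bond 2 stroke at J1
bond 3 stroke at Sf1
bond 4 stroke at I2
bond 5 stroke at I3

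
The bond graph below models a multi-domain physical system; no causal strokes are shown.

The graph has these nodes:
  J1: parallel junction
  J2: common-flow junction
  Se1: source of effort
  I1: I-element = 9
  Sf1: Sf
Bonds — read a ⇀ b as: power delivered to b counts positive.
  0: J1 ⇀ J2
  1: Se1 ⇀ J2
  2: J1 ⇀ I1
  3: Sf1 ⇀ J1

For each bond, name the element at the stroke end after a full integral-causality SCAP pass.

#0 stroke at J1
#1 stroke at J2
#2 stroke at I1
#3 stroke at Sf1

b1 stroke at J2  (Se1: effort source, stroke at far end)
b3 stroke at Sf1  (Sf1: flow source, stroke at near end)
b0 stroke at J1  (J2 needs exactly one f-in)
b2 stroke at I1  (J1 effort already set via bond 0)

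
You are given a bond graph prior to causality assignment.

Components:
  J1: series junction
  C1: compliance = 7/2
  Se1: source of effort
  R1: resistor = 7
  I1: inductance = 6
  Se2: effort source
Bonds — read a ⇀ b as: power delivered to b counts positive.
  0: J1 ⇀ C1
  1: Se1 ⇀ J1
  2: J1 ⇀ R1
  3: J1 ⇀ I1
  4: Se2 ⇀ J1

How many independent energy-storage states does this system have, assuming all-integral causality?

2  (C1, I1 all integral)

#1 |J1  (Se1 (Se) sets effort on bond)
#4 |J1  (Se2 fixes effort; stroke away)
#0 |J1  (C1: C, integral causality)
#3 |I1  (I1 outputs flow p/I1)
#2 |J1  (1-jn J1 has f-setter on 3)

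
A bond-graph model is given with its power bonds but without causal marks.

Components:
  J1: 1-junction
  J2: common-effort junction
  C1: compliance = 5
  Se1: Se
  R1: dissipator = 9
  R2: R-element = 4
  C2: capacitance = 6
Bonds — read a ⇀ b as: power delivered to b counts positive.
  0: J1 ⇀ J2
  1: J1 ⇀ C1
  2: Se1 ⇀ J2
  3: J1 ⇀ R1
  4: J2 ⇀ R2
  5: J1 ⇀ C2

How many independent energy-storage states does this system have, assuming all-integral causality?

#2 |J2  (Se1 fixes effort; stroke away)
#0 |J1  (J2 effort already set via bond 2)
#4 |R2  (J2: bond 2 brought effort, rest push out)
#1 |J1  (C1 outputs effort q/C1)
#5 |J1  (C2 integral (e out))
#3 |R1  (J1: last free bond brings flow in)

2  (C1, C2 all integral)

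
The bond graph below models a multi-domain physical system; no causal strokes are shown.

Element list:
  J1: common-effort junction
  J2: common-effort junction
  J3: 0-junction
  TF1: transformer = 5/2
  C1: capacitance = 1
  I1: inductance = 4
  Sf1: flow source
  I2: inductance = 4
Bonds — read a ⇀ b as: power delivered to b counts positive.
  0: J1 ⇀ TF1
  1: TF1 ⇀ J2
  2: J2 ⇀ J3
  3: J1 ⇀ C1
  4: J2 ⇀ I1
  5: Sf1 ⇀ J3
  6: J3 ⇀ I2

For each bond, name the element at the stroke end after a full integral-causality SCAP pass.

#0 →TF1
#1 →J2
#2 →J3
#3 →J1
#4 →I1
#5 →Sf1
#6 →I2

β5 stroke→Sf1  (Sf1: flow source, stroke at near end)
β3 stroke→J1  (prefer integral on C1)
β0 stroke→TF1  (common-e at J1 fixed by 3)
β1 stroke→J2  (TF1 one-in-one-out from 0)
β2 stroke→J3  (J2 effort already set via bond 1)
β4 stroke→I1  (common-e at J2 fixed by 1)
β6 stroke→I2  (0-jn J3 has e-setter on 2)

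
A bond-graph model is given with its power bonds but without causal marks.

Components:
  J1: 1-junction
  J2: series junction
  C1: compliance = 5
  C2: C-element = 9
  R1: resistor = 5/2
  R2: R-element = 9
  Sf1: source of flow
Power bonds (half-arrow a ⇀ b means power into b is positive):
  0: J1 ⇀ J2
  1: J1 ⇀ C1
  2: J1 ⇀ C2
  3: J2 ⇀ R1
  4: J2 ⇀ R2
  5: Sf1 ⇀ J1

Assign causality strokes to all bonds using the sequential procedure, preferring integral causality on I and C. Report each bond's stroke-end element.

b0 stroke→J1
b1 stroke→J1
b2 stroke→J1
b3 stroke→J2
b4 stroke→J2
b5 stroke→Sf1

#5 stroke→Sf1  (Sf1: flow source, stroke at near end)
#0 stroke→J1  (J1: bond 5 brought flow, rest push out)
#1 stroke→J1  (1-jn J1 has f-setter on 5)
#2 stroke→J1  (J1: bond 5 brought flow, rest push out)
#3 stroke→J2  (common-f at J2 fixed by 0)
#4 stroke→J2  (common-f at J2 fixed by 0)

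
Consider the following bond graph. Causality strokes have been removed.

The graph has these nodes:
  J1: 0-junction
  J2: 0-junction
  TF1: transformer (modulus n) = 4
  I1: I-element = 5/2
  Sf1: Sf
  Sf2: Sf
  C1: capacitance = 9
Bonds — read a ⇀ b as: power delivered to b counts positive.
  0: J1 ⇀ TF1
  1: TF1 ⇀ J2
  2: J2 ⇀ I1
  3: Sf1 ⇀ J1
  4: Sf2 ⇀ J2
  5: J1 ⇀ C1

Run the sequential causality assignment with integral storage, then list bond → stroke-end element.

b0 stroke→TF1
b1 stroke→J2
b2 stroke→I1
b3 stroke→Sf1
b4 stroke→Sf2
b5 stroke→J1

#3 stroke at Sf1  (Sf1: flow source, stroke at near end)
#4 stroke at Sf2  (source Sf2 imposes f)
#2 stroke at I1  (prefer integral on I1)
#1 stroke at J2  (closing 0-jn rule on J2)
#0 stroke at TF1  (TF1 one-in-one-out from 1)
#5 stroke at J1  (J1: last free bond brings effort in)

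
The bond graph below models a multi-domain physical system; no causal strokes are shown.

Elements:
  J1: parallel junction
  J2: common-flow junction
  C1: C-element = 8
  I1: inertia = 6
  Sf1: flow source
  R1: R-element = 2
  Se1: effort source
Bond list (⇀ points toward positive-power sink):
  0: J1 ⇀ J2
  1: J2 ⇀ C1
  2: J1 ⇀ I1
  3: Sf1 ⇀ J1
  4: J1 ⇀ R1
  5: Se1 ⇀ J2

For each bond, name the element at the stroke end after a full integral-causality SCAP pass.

bond 3 stroke→Sf1  (Sf1: flow source, stroke at near end)
bond 5 stroke→J2  (Se1: effort source, stroke at far end)
bond 1 stroke→J2  (C1 integral (e out))
bond 0 stroke→J1  (closing 1-jn rule on J2)
bond 2 stroke→I1  (J1 effort already set via bond 0)
bond 4 stroke→R1  (J1 effort already set via bond 0)

β0 →J1
β1 →J2
β2 →I1
β3 →Sf1
β4 →R1
β5 →J2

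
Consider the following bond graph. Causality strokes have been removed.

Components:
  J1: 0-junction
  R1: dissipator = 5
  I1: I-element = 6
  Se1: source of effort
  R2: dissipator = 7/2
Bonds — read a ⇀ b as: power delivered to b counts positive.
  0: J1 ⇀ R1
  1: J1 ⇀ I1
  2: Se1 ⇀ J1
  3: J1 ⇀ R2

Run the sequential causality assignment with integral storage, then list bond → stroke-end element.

bond 2 stroke→J1  (Se1 (Se) sets effort on bond)
bond 0 stroke→R1  (common-e at J1 fixed by 2)
bond 1 stroke→I1  (J1 effort already set via bond 2)
bond 3 stroke→R2  (0-jn J1 has e-setter on 2)

#0 |R1
#1 |I1
#2 |J1
#3 |R2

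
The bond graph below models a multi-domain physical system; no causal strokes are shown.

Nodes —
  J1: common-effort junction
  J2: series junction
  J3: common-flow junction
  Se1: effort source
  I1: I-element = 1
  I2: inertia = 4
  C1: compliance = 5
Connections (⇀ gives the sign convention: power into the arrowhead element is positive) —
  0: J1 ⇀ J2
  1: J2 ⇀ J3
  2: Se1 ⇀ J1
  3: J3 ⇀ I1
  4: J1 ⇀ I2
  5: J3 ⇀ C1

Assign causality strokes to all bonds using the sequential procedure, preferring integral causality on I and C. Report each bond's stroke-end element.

bond 2 stroke→J1  (source Se1 imposes e)
bond 0 stroke→J2  (J1 effort already set via bond 2)
bond 4 stroke→I2  (J1 effort already set via bond 2)
bond 1 stroke→J3  (J2: last free bond brings flow in)
bond 3 stroke→I1  (prefer integral on I1)
bond 5 stroke→J3  (J3: bond 3 brought flow, rest push out)

b0 →J2
b1 →J3
b2 →J1
b3 →I1
b4 →I2
b5 →J3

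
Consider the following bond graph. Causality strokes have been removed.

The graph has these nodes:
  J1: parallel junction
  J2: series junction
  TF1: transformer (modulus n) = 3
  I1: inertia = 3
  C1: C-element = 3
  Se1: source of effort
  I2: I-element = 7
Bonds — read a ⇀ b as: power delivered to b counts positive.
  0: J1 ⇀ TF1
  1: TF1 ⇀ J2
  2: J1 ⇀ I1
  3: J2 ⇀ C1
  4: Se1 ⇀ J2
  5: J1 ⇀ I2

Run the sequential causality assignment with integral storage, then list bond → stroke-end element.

b0 stroke at J1
b1 stroke at TF1
b2 stroke at I1
b3 stroke at J2
b4 stroke at J2
b5 stroke at I2

#4 stroke→J2  (Se1: effort source, stroke at far end)
#2 stroke→I1  (I1: I, integral causality)
#3 stroke→J2  (C1: C, integral causality)
#1 stroke→TF1  (J2 needs exactly one f-in)
#0 stroke→J1  (TF1 one-in-one-out from 1)
#5 stroke→I2  (J1: bond 0 brought effort, rest push out)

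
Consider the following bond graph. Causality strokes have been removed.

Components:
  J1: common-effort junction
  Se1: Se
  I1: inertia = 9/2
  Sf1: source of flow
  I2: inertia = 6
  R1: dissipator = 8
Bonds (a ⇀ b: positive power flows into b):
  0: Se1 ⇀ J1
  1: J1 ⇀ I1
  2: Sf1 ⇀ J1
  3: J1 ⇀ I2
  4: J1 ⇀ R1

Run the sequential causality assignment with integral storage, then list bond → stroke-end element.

#0 stroke→J1
#1 stroke→I1
#2 stroke→Sf1
#3 stroke→I2
#4 stroke→R1

β0 →J1  (Se1 (Se) sets effort on bond)
β2 →Sf1  (Sf1 (Sf) sets flow on bond)
β1 →I1  (0-jn J1 has e-setter on 0)
β3 →I2  (J1 effort already set via bond 0)
β4 →R1  (0-jn J1 has e-setter on 0)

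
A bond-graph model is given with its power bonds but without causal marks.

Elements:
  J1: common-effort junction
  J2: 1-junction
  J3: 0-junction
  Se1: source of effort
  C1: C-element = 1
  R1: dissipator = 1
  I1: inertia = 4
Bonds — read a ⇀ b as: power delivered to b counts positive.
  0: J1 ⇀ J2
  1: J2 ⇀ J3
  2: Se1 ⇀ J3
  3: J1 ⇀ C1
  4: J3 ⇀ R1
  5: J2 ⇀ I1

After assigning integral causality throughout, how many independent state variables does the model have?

bond 2 |J3  (Se1 fixes effort; stroke away)
bond 1 |J2  (common-e at J3 fixed by 2)
bond 4 |R1  (common-e at J3 fixed by 2)
bond 3 |J1  (C1 outputs effort q/C1)
bond 0 |J2  (common-e at J1 fixed by 3)
bond 5 |I1  (J2: last free bond brings flow in)

2  (C1, I1 all integral)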